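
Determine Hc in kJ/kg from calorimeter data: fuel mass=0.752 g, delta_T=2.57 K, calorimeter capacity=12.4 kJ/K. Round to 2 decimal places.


Hc = C_cal * delta_T / m_fuel
Q_released = 12.4 * 2.57 = 31.8680 kJ
m_fuel = 0.752 g = 0.752/1000 kg = 0.000752 kg
Hc = 31.8680 / 0.000752 = 42377.66 kJ/kg


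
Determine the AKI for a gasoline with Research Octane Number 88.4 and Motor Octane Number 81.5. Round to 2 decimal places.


AKI = (RON + MON) / 2
AKI = (88.4 + 81.5) / 2
AKI = 169.9 / 2 = 84.95


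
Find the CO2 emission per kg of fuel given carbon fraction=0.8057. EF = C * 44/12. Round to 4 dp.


EF = C_frac * (M_CO2 / M_C)
EF = 0.8057 * (44/12)
EF = 0.8057 * 3.666667 = 2.9542 kg_CO2/kg_fuel


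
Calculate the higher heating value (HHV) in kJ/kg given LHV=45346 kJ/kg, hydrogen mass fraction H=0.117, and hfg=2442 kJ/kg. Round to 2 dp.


HHV = LHV + hfg * 9 * H
Water addition = 2442 * 9 * 0.117 = 2571.426 kJ/kg
HHV = 45346 + 2571.426 = 47917.43 kJ/kg


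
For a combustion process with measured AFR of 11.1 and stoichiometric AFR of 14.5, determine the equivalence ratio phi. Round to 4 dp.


phi = AFR_stoich / AFR_actual
phi = 14.5 / 11.1 = 1.3063


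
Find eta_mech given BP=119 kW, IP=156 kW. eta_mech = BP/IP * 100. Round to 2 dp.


eta_mech = (BP / IP) * 100
Ratio = 119 / 156 = 0.7628
eta_mech = 0.7628 * 100 = 76.28%


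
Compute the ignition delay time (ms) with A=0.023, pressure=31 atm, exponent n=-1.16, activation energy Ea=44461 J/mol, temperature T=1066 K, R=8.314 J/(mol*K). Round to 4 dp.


tau = A * P^n * exp(Ea/(R*T))
P^n = 31^(-1.16) = 0.01862175
Ea/(R*T) = 44461/(8.314*1066) = 5.016629
exp(Ea/(R*T)) = 150.901786
tau = 0.023 * 0.01862175 * 150.901786 = 0.0646 ms


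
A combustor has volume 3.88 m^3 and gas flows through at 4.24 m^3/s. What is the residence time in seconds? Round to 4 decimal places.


tau = V / Q_flow
tau = 3.88 / 4.24 = 0.9151 s


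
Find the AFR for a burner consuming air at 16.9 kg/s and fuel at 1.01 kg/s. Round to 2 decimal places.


AFR = m_air / m_fuel
AFR = 16.9 / 1.01 = 16.73


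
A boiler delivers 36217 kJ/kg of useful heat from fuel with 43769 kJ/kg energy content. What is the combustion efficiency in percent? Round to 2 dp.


Efficiency = (Q_useful / Q_fuel) * 100
Efficiency = (36217 / 43769) * 100
Efficiency = 0.8275 * 100 = 82.75%


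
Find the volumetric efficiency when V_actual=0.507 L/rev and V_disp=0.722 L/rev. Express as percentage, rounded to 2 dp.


eta_v = (V_actual / V_disp) * 100
Ratio = 0.507 / 0.722 = 0.7022
eta_v = 0.7022 * 100 = 70.22%


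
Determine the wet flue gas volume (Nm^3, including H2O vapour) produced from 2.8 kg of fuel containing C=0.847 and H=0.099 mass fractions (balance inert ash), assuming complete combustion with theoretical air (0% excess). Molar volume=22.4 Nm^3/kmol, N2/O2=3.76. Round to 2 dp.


Per kg fuel: CO2 = (C/12 kmol)*22.4 = (0.847/12)*22.4 = 1.58107 Nm^3
Per kg fuel: H2O = (H/2 kmol)*22.4 = (0.099/2)*22.4 = 1.10880 Nm^3
O2 needed per kg fuel = C/12 + H/4 = 0.847/12 + 0.099/4 = 0.09533333 kmol
Per kg fuel: N2 = O2*3.76*22.4 = 0.09533333*3.76*22.4 = 8.02935 Nm^3
Total per kg = 1.58107 + 1.10880 + 8.02935 = 10.71922 Nm^3
Total = 10.71922 * 2.8 = 30.01 Nm^3


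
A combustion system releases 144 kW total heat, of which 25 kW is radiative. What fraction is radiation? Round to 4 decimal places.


f_rad = Q_rad / Q_total
f_rad = 25 / 144 = 0.1736


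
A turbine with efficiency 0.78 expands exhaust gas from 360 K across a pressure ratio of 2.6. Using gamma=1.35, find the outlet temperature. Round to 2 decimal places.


T_out = T_in * (1 - eta * (1 - PR^(-(gamma-1)/gamma)))
Exponent = -(1.35-1)/1.35 = -0.25925926
PR^exp = 2.6^(-0.25925926) = 0.78057442
Factor = 1 - 0.78*(1 - 0.78057442) = 0.82884805
T_out = 360 * 0.82884805 = 298.39 K


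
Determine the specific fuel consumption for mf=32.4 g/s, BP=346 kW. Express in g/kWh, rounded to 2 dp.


SFC = (mf / BP) * 3600
Rate = 32.4 / 346 = 0.093642 g/(s*kW)
SFC = 0.093642 * 3600 = 337.11 g/kWh


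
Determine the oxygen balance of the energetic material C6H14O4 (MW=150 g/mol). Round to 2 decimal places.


OB = -1600 * (2C + H/2 - O) / MW
Inner = 2*6 + 14/2 - 4 = 15.00
OB = -1600 * 15.00 / 150 = -160.00%


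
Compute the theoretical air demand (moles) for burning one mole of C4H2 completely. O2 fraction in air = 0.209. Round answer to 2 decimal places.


Balanced combustion: C4H2 + 4.5 O2 -> 4 CO2 + 1 H2O
O2 needed = C + H/4 = 4 + 2/4 = 4.50 moles
Air moles = O2 / 0.209 = 4.50 / 0.209 = 21.53 moles air


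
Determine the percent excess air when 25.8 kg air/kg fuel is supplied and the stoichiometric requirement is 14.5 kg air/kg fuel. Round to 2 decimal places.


Excess air = actual - stoichiometric = 25.8 - 14.5 = 11.30 kg/kg fuel
Excess air % = (excess / stoich) * 100 = (11.30 / 14.5) * 100 = 77.93%


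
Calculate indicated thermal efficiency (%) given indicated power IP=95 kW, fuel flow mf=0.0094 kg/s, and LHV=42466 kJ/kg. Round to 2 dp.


eta_ith = (IP / (mf * LHV)) * 100
Denominator = 0.0094 * 42466 = 399.1804 kW
eta_ith = (95 / 399.1804) * 100 = 23.80%


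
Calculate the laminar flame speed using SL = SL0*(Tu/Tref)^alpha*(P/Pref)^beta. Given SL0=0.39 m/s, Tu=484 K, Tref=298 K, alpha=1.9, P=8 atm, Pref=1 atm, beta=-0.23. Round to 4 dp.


SL = SL0 * (Tu/Tref)^alpha * (P/Pref)^beta
T ratio = 484/298 = 1.62416107
(T ratio)^alpha = 1.62416107^1.9 = 2.513016
(P/Pref)^beta = 8^(-0.23) = 0.619854
SL = 0.39 * 2.513016 * 0.619854 = 0.6075 m/s


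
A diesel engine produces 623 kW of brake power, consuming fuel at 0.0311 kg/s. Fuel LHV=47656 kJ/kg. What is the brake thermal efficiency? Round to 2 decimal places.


eta_BTE = (BP / (mf * LHV)) * 100
Denominator = 0.0311 * 47656 = 1482.1016 kW
eta_BTE = (623 / 1482.1016) * 100 = 42.03%


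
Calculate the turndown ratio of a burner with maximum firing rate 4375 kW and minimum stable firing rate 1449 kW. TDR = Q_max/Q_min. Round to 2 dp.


TDR = Q_max / Q_min
TDR = 4375 / 1449 = 3.02


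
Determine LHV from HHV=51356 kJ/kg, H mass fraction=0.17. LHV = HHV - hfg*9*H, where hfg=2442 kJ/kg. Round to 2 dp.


LHV = HHV - hfg * 9 * H
Water correction = 2442 * 9 * 0.17 = 3736.260 kJ/kg
LHV = 51356 - 3736.260 = 47619.74 kJ/kg


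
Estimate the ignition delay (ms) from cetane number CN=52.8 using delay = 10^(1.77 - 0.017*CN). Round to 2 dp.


delay = 10^(1.77 - 0.017*CN)
Exponent = 1.77 - 0.017*52.8 = 0.8724
delay = 10^0.8724 = 7.45 ms


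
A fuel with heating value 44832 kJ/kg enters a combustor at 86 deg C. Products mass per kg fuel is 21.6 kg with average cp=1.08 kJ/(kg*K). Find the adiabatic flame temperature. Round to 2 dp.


T_ad = T_in + Hc / (m_p * cp)
Denominator = 21.6 * 1.08 = 23.3280
Temperature rise = 44832 / 23.3280 = 1921.81 K
T_ad = 86 + 1921.81 = 2007.81 deg C


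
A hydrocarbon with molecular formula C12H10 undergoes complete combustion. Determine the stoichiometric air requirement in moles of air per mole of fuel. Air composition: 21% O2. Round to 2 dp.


Balanced combustion: C12H10 + 14.5 O2 -> 12 CO2 + 5 H2O
O2 needed = C + H/4 = 12 + 10/4 = 14.50 moles
Air moles = O2 / 0.21 = 14.50 / 0.21 = 69.05 moles air


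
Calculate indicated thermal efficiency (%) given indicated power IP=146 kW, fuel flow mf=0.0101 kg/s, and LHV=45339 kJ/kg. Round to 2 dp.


eta_ith = (IP / (mf * LHV)) * 100
Denominator = 0.0101 * 45339 = 457.9239 kW
eta_ith = (146 / 457.9239) * 100 = 31.88%


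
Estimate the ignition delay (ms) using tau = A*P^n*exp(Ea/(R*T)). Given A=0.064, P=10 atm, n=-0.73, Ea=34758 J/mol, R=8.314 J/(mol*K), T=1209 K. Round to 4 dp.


tau = A * P^n * exp(Ea/(R*T))
P^n = 10^(-0.73) = 0.18620871
Ea/(R*T) = 34758/(8.314*1209) = 3.457948
exp(Ea/(R*T)) = 31.751755
tau = 0.064 * 0.18620871 * 31.751755 = 0.3784 ms


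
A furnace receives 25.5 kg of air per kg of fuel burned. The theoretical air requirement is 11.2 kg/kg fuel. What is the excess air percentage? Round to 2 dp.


Excess air = actual - stoichiometric = 25.5 - 11.2 = 14.30 kg/kg fuel
Excess air % = (excess / stoich) * 100 = (14.30 / 11.2) * 100 = 127.68%


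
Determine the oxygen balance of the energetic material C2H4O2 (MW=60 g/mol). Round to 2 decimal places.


OB = -1600 * (2C + H/2 - O) / MW
Inner = 2*2 + 4/2 - 2 = 4.00
OB = -1600 * 4.00 / 60 = -106.67%


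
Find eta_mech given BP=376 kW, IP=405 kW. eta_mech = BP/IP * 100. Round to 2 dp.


eta_mech = (BP / IP) * 100
Ratio = 376 / 405 = 0.9284
eta_mech = 0.9284 * 100 = 92.84%


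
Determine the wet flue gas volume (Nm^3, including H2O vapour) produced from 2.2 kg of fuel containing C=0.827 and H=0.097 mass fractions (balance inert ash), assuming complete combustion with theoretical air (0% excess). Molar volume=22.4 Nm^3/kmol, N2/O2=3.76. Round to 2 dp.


Per kg fuel: CO2 = (C/12 kmol)*22.4 = (0.827/12)*22.4 = 1.54373 Nm^3
Per kg fuel: H2O = (H/2 kmol)*22.4 = (0.097/2)*22.4 = 1.08640 Nm^3
O2 needed per kg fuel = C/12 + H/4 = 0.827/12 + 0.097/4 = 0.09316667 kmol
Per kg fuel: N2 = O2*3.76*22.4 = 0.09316667*3.76*22.4 = 7.84687 Nm^3
Total per kg = 1.54373 + 1.08640 + 7.84687 = 10.47700 Nm^3
Total = 10.47700 * 2.2 = 23.05 Nm^3


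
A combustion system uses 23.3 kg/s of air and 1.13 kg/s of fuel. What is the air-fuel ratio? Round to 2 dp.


AFR = m_air / m_fuel
AFR = 23.3 / 1.13 = 20.62


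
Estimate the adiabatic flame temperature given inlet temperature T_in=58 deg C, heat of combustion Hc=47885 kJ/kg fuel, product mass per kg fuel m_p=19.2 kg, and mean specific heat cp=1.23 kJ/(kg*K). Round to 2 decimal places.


T_ad = T_in + Hc / (m_p * cp)
Denominator = 19.2 * 1.23 = 23.6160
Temperature rise = 47885 / 23.6160 = 2027.65 K
T_ad = 58 + 2027.65 = 2085.65 deg C


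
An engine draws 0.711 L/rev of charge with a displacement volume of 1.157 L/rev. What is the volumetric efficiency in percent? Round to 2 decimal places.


eta_v = (V_actual / V_disp) * 100
Ratio = 0.711 / 1.157 = 0.6145
eta_v = 0.6145 * 100 = 61.45%


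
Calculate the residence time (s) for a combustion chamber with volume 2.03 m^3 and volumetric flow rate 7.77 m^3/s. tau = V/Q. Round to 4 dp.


tau = V / Q_flow
tau = 2.03 / 7.77 = 0.2613 s


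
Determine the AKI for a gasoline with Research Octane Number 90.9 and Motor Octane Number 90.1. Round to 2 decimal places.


AKI = (RON + MON) / 2
AKI = (90.9 + 90.1) / 2
AKI = 181.0 / 2 = 90.50


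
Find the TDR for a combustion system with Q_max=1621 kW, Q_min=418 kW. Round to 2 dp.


TDR = Q_max / Q_min
TDR = 1621 / 418 = 3.88


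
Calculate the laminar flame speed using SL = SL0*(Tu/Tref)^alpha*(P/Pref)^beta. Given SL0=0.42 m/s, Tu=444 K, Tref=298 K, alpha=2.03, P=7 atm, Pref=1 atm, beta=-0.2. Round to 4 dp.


SL = SL0 * (Tu/Tref)^alpha * (P/Pref)^beta
T ratio = 444/298 = 1.48993289
(T ratio)^alpha = 1.48993289^2.03 = 2.246614
(P/Pref)^beta = 7^(-0.2) = 0.677611
SL = 0.42 * 2.246614 * 0.677611 = 0.6394 m/s


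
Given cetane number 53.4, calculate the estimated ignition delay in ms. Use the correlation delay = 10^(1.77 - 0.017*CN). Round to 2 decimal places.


delay = 10^(1.77 - 0.017*CN)
Exponent = 1.77 - 0.017*53.4 = 0.8622
delay = 10^0.8622 = 7.28 ms


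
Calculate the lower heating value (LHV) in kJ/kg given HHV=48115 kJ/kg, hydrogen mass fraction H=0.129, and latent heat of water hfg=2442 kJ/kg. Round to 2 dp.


LHV = HHV - hfg * 9 * H
Water correction = 2442 * 9 * 0.129 = 2835.162 kJ/kg
LHV = 48115 - 2835.162 = 45279.84 kJ/kg


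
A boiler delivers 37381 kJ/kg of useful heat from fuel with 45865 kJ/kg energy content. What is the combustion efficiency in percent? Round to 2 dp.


Efficiency = (Q_useful / Q_fuel) * 100
Efficiency = (37381 / 45865) * 100
Efficiency = 0.8150 * 100 = 81.50%


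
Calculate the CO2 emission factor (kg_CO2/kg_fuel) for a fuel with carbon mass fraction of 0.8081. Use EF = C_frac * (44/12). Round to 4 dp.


EF = C_frac * (M_CO2 / M_C)
EF = 0.8081 * (44/12)
EF = 0.8081 * 3.666667 = 2.9630 kg_CO2/kg_fuel


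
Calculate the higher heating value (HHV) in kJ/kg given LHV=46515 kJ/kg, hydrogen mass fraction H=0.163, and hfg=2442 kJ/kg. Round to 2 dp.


HHV = LHV + hfg * 9 * H
Water addition = 2442 * 9 * 0.163 = 3582.414 kJ/kg
HHV = 46515 + 3582.414 = 50097.41 kJ/kg


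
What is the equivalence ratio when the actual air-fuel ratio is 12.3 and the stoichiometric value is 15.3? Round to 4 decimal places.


phi = AFR_stoich / AFR_actual
phi = 15.3 / 12.3 = 1.2439


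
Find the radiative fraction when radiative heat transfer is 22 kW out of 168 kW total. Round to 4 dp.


f_rad = Q_rad / Q_total
f_rad = 22 / 168 = 0.1310


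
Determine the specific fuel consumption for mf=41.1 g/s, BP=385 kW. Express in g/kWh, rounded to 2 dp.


SFC = (mf / BP) * 3600
Rate = 41.1 / 385 = 0.106753 g/(s*kW)
SFC = 0.106753 * 3600 = 384.31 g/kWh


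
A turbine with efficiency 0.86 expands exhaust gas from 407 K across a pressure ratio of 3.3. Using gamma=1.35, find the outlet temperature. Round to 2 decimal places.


T_out = T_in * (1 - eta * (1 - PR^(-(gamma-1)/gamma)))
Exponent = -(1.35-1)/1.35 = -0.25925926
PR^exp = 3.3^(-0.25925926) = 0.73378775
Factor = 1 - 0.86*(1 - 0.73378775) = 0.77105747
T_out = 407 * 0.77105747 = 313.82 K


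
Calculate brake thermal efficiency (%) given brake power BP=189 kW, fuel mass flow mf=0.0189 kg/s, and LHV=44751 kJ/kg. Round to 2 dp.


eta_BTE = (BP / (mf * LHV)) * 100
Denominator = 0.0189 * 44751 = 845.7939 kW
eta_BTE = (189 / 845.7939) * 100 = 22.35%


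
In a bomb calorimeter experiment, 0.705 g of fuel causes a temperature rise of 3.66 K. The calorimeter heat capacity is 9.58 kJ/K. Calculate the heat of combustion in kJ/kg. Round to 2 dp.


Hc = C_cal * delta_T / m_fuel
Q_released = 9.58 * 3.66 = 35.0628 kJ
m_fuel = 0.705 g = 0.705/1000 kg = 0.000705 kg
Hc = 35.0628 / 0.000705 = 49734.47 kJ/kg


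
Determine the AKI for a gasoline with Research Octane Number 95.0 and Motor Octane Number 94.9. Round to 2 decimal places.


AKI = (RON + MON) / 2
AKI = (95.0 + 94.9) / 2
AKI = 189.9 / 2 = 94.95


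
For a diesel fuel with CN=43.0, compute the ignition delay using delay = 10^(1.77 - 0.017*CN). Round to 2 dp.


delay = 10^(1.77 - 0.017*CN)
Exponent = 1.77 - 0.017*43.0 = 1.0390
delay = 10^1.0390 = 10.94 ms


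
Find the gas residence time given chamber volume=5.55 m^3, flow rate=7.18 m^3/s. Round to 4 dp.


tau = V / Q_flow
tau = 5.55 / 7.18 = 0.7730 s


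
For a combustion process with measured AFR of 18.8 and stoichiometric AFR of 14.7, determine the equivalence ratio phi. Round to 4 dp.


phi = AFR_stoich / AFR_actual
phi = 14.7 / 18.8 = 0.7819


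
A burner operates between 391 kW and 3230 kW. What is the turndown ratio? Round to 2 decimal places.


TDR = Q_max / Q_min
TDR = 3230 / 391 = 8.26


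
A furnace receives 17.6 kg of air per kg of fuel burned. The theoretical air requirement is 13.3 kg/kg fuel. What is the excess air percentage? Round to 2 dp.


Excess air = actual - stoichiometric = 17.6 - 13.3 = 4.30 kg/kg fuel
Excess air % = (excess / stoich) * 100 = (4.30 / 13.3) * 100 = 32.33%


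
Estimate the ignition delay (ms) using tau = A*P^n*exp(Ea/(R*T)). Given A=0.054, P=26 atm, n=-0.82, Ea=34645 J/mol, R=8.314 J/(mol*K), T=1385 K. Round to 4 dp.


tau = A * P^n * exp(Ea/(R*T))
P^n = 26^(-0.82) = 0.06913880
Ea/(R*T) = 34645/(8.314*1385) = 3.008713
exp(Ea/(R*T)) = 20.261308
tau = 0.054 * 0.06913880 * 20.261308 = 0.0756 ms


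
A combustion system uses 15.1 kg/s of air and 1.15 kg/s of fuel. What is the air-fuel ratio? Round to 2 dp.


AFR = m_air / m_fuel
AFR = 15.1 / 1.15 = 13.13


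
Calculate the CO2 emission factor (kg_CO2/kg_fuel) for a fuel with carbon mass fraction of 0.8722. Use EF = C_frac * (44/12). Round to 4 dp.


EF = C_frac * (M_CO2 / M_C)
EF = 0.8722 * (44/12)
EF = 0.8722 * 3.666667 = 3.1981 kg_CO2/kg_fuel


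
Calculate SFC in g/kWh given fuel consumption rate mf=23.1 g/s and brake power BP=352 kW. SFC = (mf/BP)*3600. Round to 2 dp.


SFC = (mf / BP) * 3600
Rate = 23.1 / 352 = 0.065625 g/(s*kW)
SFC = 0.065625 * 3600 = 236.25 g/kWh


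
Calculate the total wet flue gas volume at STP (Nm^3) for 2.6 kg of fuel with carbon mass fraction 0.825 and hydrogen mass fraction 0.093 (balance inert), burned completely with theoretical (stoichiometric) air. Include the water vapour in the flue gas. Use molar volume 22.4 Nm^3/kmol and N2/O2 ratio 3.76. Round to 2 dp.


Per kg fuel: CO2 = (C/12 kmol)*22.4 = (0.825/12)*22.4 = 1.54000 Nm^3
Per kg fuel: H2O = (H/2 kmol)*22.4 = (0.093/2)*22.4 = 1.04160 Nm^3
O2 needed per kg fuel = C/12 + H/4 = 0.825/12 + 0.093/4 = 0.09200000 kmol
Per kg fuel: N2 = O2*3.76*22.4 = 0.09200000*3.76*22.4 = 7.74861 Nm^3
Total per kg = 1.54000 + 1.04160 + 7.74861 = 10.33021 Nm^3
Total = 10.33021 * 2.6 = 26.86 Nm^3


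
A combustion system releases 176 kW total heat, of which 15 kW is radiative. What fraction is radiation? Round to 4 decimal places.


f_rad = Q_rad / Q_total
f_rad = 15 / 176 = 0.0852


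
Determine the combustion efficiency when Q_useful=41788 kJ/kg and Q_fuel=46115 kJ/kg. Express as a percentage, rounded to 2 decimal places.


Efficiency = (Q_useful / Q_fuel) * 100
Efficiency = (41788 / 46115) * 100
Efficiency = 0.9062 * 100 = 90.62%


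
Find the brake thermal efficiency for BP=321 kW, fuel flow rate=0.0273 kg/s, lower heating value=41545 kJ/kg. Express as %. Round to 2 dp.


eta_BTE = (BP / (mf * LHV)) * 100
Denominator = 0.0273 * 41545 = 1134.1785 kW
eta_BTE = (321 / 1134.1785) * 100 = 28.30%


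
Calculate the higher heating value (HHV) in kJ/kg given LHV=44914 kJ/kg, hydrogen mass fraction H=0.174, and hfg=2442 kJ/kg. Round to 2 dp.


HHV = LHV + hfg * 9 * H
Water addition = 2442 * 9 * 0.174 = 3824.172 kJ/kg
HHV = 44914 + 3824.172 = 48738.17 kJ/kg


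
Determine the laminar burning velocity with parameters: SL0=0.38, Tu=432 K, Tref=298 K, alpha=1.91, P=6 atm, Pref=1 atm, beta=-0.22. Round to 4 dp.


SL = SL0 * (Tu/Tref)^alpha * (P/Pref)^beta
T ratio = 432/298 = 1.44966443
(T ratio)^alpha = 1.44966443^1.91 = 2.032455
(P/Pref)^beta = 6^(-0.22) = 0.674228
SL = 0.38 * 2.032455 * 0.674228 = 0.5207 m/s


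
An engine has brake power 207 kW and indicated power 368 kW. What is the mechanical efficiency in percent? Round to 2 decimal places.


eta_mech = (BP / IP) * 100
Ratio = 207 / 368 = 0.5625
eta_mech = 0.5625 * 100 = 56.25%


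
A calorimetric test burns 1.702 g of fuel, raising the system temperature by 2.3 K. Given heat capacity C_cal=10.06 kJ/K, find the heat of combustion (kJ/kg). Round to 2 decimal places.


Hc = C_cal * delta_T / m_fuel
Q_released = 10.06 * 2.3 = 23.1380 kJ
m_fuel = 1.702 g = 1.702/1000 kg = 0.001702 kg
Hc = 23.1380 / 0.001702 = 13594.59 kJ/kg


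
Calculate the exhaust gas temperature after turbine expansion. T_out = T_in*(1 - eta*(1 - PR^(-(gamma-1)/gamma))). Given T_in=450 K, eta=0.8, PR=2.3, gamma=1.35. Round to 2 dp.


T_out = T_in * (1 - eta * (1 - PR^(-(gamma-1)/gamma)))
Exponent = -(1.35-1)/1.35 = -0.25925926
PR^exp = 2.3^(-0.25925926) = 0.80578413
Factor = 1 - 0.8*(1 - 0.80578413) = 0.84462730
T_out = 450 * 0.84462730 = 380.08 K


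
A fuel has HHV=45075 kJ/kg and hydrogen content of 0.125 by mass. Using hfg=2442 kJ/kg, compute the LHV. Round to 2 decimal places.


LHV = HHV - hfg * 9 * H
Water correction = 2442 * 9 * 0.125 = 2747.250 kJ/kg
LHV = 45075 - 2747.250 = 42327.75 kJ/kg


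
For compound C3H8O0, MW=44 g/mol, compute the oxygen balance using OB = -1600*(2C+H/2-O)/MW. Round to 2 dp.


OB = -1600 * (2C + H/2 - O) / MW
Inner = 2*3 + 8/2 - 0 = 10.00
OB = -1600 * 10.00 / 44 = -363.64%


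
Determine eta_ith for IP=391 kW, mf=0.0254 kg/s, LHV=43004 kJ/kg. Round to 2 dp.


eta_ith = (IP / (mf * LHV)) * 100
Denominator = 0.0254 * 43004 = 1092.3016 kW
eta_ith = (391 / 1092.3016) * 100 = 35.80%


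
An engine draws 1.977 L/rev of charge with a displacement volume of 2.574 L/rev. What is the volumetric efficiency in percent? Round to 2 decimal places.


eta_v = (V_actual / V_disp) * 100
Ratio = 1.977 / 2.574 = 0.7681
eta_v = 0.7681 * 100 = 76.81%


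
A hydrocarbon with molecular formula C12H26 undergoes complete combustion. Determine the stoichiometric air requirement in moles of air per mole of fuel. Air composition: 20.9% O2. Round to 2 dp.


Balanced combustion: C12H26 + 18.5 O2 -> 12 CO2 + 13 H2O
O2 needed = C + H/4 = 12 + 26/4 = 18.50 moles
Air moles = O2 / 0.209 = 18.50 / 0.209 = 88.52 moles air


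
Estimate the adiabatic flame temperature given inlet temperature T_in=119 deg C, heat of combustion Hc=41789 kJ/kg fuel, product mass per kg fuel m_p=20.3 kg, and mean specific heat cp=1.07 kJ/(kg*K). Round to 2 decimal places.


T_ad = T_in + Hc / (m_p * cp)
Denominator = 20.3 * 1.07 = 21.7210
Temperature rise = 41789 / 21.7210 = 1923.90 K
T_ad = 119 + 1923.90 = 2042.90 deg C


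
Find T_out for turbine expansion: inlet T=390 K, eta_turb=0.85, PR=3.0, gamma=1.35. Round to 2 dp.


T_out = T_in * (1 - eta * (1 - PR^(-(gamma-1)/gamma)))
Exponent = -(1.35-1)/1.35 = -0.25925926
PR^exp = 3.0^(-0.25925926) = 0.75214556
Factor = 1 - 0.85*(1 - 0.75214556) = 0.78932373
T_out = 390 * 0.78932373 = 307.84 K


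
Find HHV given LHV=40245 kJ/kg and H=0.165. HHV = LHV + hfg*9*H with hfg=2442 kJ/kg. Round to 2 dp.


HHV = LHV + hfg * 9 * H
Water addition = 2442 * 9 * 0.165 = 3626.370 kJ/kg
HHV = 40245 + 3626.370 = 43871.37 kJ/kg


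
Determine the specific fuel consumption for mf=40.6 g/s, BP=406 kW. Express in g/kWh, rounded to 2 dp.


SFC = (mf / BP) * 3600
Rate = 40.6 / 406 = 0.100000 g/(s*kW)
SFC = 0.100000 * 3600 = 360.00 g/kWh


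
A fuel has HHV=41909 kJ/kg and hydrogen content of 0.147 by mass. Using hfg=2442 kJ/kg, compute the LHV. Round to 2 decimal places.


LHV = HHV - hfg * 9 * H
Water correction = 2442 * 9 * 0.147 = 3230.766 kJ/kg
LHV = 41909 - 3230.766 = 38678.23 kJ/kg


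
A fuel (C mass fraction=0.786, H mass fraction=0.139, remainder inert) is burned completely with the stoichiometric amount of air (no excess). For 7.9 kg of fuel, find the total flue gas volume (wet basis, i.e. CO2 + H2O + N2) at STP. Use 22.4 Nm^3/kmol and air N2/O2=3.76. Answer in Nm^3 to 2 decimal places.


Per kg fuel: CO2 = (C/12 kmol)*22.4 = (0.786/12)*22.4 = 1.46720 Nm^3
Per kg fuel: H2O = (H/2 kmol)*22.4 = (0.139/2)*22.4 = 1.55680 Nm^3
O2 needed per kg fuel = C/12 + H/4 = 0.786/12 + 0.139/4 = 0.10025000 kmol
Per kg fuel: N2 = O2*3.76*22.4 = 0.10025000*3.76*22.4 = 8.44346 Nm^3
Total per kg = 1.46720 + 1.55680 + 8.44346 = 11.46746 Nm^3
Total = 11.46746 * 7.9 = 90.59 Nm^3


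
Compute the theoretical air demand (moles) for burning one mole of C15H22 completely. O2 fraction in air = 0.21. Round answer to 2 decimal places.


Balanced combustion: C15H22 + 20.5 O2 -> 15 CO2 + 11 H2O
O2 needed = C + H/4 = 15 + 22/4 = 20.50 moles
Air moles = O2 / 0.21 = 20.50 / 0.21 = 97.62 moles air


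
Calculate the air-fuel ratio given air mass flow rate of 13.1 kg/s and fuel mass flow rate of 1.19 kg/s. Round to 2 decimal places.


AFR = m_air / m_fuel
AFR = 13.1 / 1.19 = 11.01


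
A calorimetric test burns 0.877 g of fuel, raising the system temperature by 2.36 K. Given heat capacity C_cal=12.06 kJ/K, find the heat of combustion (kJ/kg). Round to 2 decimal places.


Hc = C_cal * delta_T / m_fuel
Q_released = 12.06 * 2.36 = 28.4616 kJ
m_fuel = 0.877 g = 0.877/1000 kg = 0.000877 kg
Hc = 28.4616 / 0.000877 = 32453.36 kJ/kg


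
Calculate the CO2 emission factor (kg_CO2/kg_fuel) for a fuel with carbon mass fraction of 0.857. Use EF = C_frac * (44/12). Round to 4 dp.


EF = C_frac * (M_CO2 / M_C)
EF = 0.857 * (44/12)
EF = 0.857 * 3.666667 = 3.1423 kg_CO2/kg_fuel


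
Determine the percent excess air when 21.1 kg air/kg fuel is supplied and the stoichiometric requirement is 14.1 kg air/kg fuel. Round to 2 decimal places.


Excess air = actual - stoichiometric = 21.1 - 14.1 = 7.00 kg/kg fuel
Excess air % = (excess / stoich) * 100 = (7.00 / 14.1) * 100 = 49.65%


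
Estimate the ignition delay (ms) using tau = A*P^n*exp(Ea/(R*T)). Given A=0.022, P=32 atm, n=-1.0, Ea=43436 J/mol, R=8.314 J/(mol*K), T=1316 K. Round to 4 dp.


tau = A * P^n * exp(Ea/(R*T))
P^n = 32^(-1.0) = 0.03125000
Ea/(R*T) = 43436/(8.314*1316) = 3.969940
exp(Ea/(R*T)) = 52.981338
tau = 0.022 * 0.03125000 * 52.981338 = 0.0364 ms


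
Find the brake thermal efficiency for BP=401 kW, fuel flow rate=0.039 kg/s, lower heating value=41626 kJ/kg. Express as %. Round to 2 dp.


eta_BTE = (BP / (mf * LHV)) * 100
Denominator = 0.039 * 41626 = 1623.4140 kW
eta_BTE = (401 / 1623.4140) * 100 = 24.70%


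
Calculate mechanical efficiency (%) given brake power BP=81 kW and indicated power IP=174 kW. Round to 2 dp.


eta_mech = (BP / IP) * 100
Ratio = 81 / 174 = 0.4655
eta_mech = 0.4655 * 100 = 46.55%


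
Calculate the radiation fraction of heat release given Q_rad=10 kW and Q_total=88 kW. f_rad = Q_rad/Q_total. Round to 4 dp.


f_rad = Q_rad / Q_total
f_rad = 10 / 88 = 0.1136


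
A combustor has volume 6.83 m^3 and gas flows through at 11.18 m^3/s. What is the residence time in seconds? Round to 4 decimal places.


tau = V / Q_flow
tau = 6.83 / 11.18 = 0.6109 s


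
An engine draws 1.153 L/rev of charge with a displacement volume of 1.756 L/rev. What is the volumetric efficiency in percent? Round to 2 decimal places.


eta_v = (V_actual / V_disp) * 100
Ratio = 1.153 / 1.756 = 0.6566
eta_v = 0.6566 * 100 = 65.66%


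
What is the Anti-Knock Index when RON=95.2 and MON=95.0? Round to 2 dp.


AKI = (RON + MON) / 2
AKI = (95.2 + 95.0) / 2
AKI = 190.2 / 2 = 95.10


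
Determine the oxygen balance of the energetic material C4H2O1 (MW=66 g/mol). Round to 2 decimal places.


OB = -1600 * (2C + H/2 - O) / MW
Inner = 2*4 + 2/2 - 1 = 8.00
OB = -1600 * 8.00 / 66 = -193.94%


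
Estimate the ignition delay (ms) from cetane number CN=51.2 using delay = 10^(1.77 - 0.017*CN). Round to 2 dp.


delay = 10^(1.77 - 0.017*CN)
Exponent = 1.77 - 0.017*51.2 = 0.8996
delay = 10^0.8996 = 7.94 ms


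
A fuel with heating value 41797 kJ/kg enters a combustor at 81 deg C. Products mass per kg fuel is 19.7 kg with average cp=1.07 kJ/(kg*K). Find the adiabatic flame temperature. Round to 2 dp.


T_ad = T_in + Hc / (m_p * cp)
Denominator = 19.7 * 1.07 = 21.0790
Temperature rise = 41797 / 21.0790 = 1982.87 K
T_ad = 81 + 1982.87 = 2063.87 deg C


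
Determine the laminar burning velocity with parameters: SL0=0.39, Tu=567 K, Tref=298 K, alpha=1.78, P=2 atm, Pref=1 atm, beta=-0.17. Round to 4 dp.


SL = SL0 * (Tu/Tref)^alpha * (P/Pref)^beta
T ratio = 567/298 = 1.90268456
(T ratio)^alpha = 1.90268456^1.78 = 3.142483
(P/Pref)^beta = 2^(-0.17) = 0.888843
SL = 0.39 * 3.142483 * 0.888843 = 1.0893 m/s


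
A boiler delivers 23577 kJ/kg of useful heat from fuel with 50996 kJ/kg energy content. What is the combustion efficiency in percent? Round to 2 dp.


Efficiency = (Q_useful / Q_fuel) * 100
Efficiency = (23577 / 50996) * 100
Efficiency = 0.4623 * 100 = 46.23%


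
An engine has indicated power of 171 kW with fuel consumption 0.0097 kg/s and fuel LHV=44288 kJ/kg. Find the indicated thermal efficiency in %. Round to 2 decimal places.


eta_ith = (IP / (mf * LHV)) * 100
Denominator = 0.0097 * 44288 = 429.5936 kW
eta_ith = (171 / 429.5936) * 100 = 39.81%


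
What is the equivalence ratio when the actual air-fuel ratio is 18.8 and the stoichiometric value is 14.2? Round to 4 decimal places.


phi = AFR_stoich / AFR_actual
phi = 14.2 / 18.8 = 0.7553


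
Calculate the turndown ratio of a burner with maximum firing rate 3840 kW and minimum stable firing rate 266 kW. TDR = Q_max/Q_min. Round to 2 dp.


TDR = Q_max / Q_min
TDR = 3840 / 266 = 14.44


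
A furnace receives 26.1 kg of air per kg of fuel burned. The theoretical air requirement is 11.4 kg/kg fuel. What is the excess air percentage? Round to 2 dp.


Excess air = actual - stoichiometric = 26.1 - 11.4 = 14.70 kg/kg fuel
Excess air % = (excess / stoich) * 100 = (14.70 / 11.4) * 100 = 128.95%


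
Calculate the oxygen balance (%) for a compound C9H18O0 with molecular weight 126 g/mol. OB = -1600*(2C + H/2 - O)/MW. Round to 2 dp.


OB = -1600 * (2C + H/2 - O) / MW
Inner = 2*9 + 18/2 - 0 = 27.00
OB = -1600 * 27.00 / 126 = -342.86%


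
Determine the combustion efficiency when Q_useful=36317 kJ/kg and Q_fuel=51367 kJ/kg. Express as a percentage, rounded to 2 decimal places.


Efficiency = (Q_useful / Q_fuel) * 100
Efficiency = (36317 / 51367) * 100
Efficiency = 0.7070 * 100 = 70.70%


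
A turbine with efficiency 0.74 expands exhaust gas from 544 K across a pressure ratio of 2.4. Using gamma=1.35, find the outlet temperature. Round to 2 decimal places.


T_out = T_in * (1 - eta * (1 - PR^(-(gamma-1)/gamma)))
Exponent = -(1.35-1)/1.35 = -0.25925926
PR^exp = 2.4^(-0.25925926) = 0.79694200
Factor = 1 - 0.74*(1 - 0.79694200) = 0.84973708
T_out = 544 * 0.84973708 = 462.26 K


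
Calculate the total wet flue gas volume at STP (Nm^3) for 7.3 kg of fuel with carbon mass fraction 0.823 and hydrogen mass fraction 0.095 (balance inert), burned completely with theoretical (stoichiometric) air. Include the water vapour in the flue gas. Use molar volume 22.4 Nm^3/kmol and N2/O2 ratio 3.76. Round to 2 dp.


Per kg fuel: CO2 = (C/12 kmol)*22.4 = (0.823/12)*22.4 = 1.53627 Nm^3
Per kg fuel: H2O = (H/2 kmol)*22.4 = (0.095/2)*22.4 = 1.06400 Nm^3
O2 needed per kg fuel = C/12 + H/4 = 0.823/12 + 0.095/4 = 0.09233333 kmol
Per kg fuel: N2 = O2*3.76*22.4 = 0.09233333*3.76*22.4 = 7.77668 Nm^3
Total per kg = 1.53627 + 1.06400 + 7.77668 = 10.37695 Nm^3
Total = 10.37695 * 7.3 = 75.75 Nm^3


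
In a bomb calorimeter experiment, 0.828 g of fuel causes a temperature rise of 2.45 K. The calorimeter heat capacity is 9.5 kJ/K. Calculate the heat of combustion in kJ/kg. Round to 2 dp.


Hc = C_cal * delta_T / m_fuel
Q_released = 9.5 * 2.45 = 23.2750 kJ
m_fuel = 0.828 g = 0.828/1000 kg = 0.000828 kg
Hc = 23.2750 / 0.000828 = 28109.90 kJ/kg


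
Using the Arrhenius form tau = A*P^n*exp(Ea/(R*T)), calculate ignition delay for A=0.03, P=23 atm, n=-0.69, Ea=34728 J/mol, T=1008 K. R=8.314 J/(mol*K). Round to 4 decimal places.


tau = A * P^n * exp(Ea/(R*T))
P^n = 23^(-0.69) = 0.11492322
Ea/(R*T) = 34728/(8.314*1008) = 4.143900
exp(Ea/(R*T)) = 63.048203
tau = 0.03 * 0.11492322 * 63.048203 = 0.2174 ms


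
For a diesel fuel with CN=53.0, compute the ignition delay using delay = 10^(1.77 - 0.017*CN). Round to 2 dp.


delay = 10^(1.77 - 0.017*CN)
Exponent = 1.77 - 0.017*53.0 = 0.8690
delay = 10^0.8690 = 7.40 ms


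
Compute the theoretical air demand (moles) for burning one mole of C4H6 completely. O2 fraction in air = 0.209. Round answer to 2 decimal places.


Balanced combustion: C4H6 + 5.5 O2 -> 4 CO2 + 3 H2O
O2 needed = C + H/4 = 4 + 6/4 = 5.50 moles
Air moles = O2 / 0.209 = 5.50 / 0.209 = 26.32 moles air


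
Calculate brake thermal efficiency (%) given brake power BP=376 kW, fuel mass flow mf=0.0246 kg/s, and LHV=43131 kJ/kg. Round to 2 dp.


eta_BTE = (BP / (mf * LHV)) * 100
Denominator = 0.0246 * 43131 = 1061.0226 kW
eta_BTE = (376 / 1061.0226) * 100 = 35.44%


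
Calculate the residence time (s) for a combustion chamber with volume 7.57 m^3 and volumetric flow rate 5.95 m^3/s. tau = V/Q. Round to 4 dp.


tau = V / Q_flow
tau = 7.57 / 5.95 = 1.2723 s


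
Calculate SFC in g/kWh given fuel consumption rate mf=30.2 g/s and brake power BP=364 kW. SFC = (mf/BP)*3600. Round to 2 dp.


SFC = (mf / BP) * 3600
Rate = 30.2 / 364 = 0.082967 g/(s*kW)
SFC = 0.082967 * 3600 = 298.68 g/kWh


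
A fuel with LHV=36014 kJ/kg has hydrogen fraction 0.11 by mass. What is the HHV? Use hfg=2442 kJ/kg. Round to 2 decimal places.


HHV = LHV + hfg * 9 * H
Water addition = 2442 * 9 * 0.11 = 2417.580 kJ/kg
HHV = 36014 + 2417.580 = 38431.58 kJ/kg


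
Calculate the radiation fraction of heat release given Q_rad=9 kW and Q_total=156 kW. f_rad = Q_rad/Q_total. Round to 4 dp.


f_rad = Q_rad / Q_total
f_rad = 9 / 156 = 0.0577


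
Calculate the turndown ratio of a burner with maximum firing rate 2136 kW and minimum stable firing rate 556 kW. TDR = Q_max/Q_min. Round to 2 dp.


TDR = Q_max / Q_min
TDR = 2136 / 556 = 3.84


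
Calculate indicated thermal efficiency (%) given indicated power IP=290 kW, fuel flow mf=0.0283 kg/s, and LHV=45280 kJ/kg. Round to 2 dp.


eta_ith = (IP / (mf * LHV)) * 100
Denominator = 0.0283 * 45280 = 1281.4240 kW
eta_ith = (290 / 1281.4240) * 100 = 22.63%


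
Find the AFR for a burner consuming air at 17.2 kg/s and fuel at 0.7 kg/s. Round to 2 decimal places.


AFR = m_air / m_fuel
AFR = 17.2 / 0.7 = 24.57


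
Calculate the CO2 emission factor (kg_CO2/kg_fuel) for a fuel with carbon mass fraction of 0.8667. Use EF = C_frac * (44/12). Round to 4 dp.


EF = C_frac * (M_CO2 / M_C)
EF = 0.8667 * (44/12)
EF = 0.8667 * 3.666667 = 3.1779 kg_CO2/kg_fuel


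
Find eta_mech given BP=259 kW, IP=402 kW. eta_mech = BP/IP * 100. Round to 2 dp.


eta_mech = (BP / IP) * 100
Ratio = 259 / 402 = 0.6443
eta_mech = 0.6443 * 100 = 64.43%


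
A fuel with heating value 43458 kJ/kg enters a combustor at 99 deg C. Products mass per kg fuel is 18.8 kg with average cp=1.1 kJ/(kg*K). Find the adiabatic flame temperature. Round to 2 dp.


T_ad = T_in + Hc / (m_p * cp)
Denominator = 18.8 * 1.1 = 20.6800
Temperature rise = 43458 / 20.6800 = 2101.45 K
T_ad = 99 + 2101.45 = 2200.45 deg C


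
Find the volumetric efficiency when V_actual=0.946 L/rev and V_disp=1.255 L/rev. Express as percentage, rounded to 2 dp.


eta_v = (V_actual / V_disp) * 100
Ratio = 0.946 / 1.255 = 0.7538
eta_v = 0.7538 * 100 = 75.38%


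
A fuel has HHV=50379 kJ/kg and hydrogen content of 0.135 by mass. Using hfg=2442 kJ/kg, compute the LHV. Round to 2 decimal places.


LHV = HHV - hfg * 9 * H
Water correction = 2442 * 9 * 0.135 = 2967.030 kJ/kg
LHV = 50379 - 2967.030 = 47411.97 kJ/kg


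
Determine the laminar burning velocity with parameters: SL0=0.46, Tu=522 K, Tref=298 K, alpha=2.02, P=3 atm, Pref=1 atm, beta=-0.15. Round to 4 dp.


SL = SL0 * (Tu/Tref)^alpha * (P/Pref)^beta
T ratio = 522/298 = 1.75167785
(T ratio)^alpha = 1.75167785^2.02 = 3.102970
(P/Pref)^beta = 3^(-0.15) = 0.848070
SL = 0.46 * 3.102970 * 0.848070 = 1.2105 m/s


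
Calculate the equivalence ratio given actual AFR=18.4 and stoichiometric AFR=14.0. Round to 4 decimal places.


phi = AFR_stoich / AFR_actual
phi = 14.0 / 18.4 = 0.7609


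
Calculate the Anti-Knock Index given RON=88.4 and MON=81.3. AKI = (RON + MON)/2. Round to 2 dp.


AKI = (RON + MON) / 2
AKI = (88.4 + 81.3) / 2
AKI = 169.7 / 2 = 84.85


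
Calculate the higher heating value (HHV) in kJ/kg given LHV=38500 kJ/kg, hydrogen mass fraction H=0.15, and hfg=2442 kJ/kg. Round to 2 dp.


HHV = LHV + hfg * 9 * H
Water addition = 2442 * 9 * 0.15 = 3296.700 kJ/kg
HHV = 38500 + 3296.700 = 41796.70 kJ/kg


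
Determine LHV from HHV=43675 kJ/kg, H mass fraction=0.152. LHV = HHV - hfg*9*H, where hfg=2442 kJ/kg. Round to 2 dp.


LHV = HHV - hfg * 9 * H
Water correction = 2442 * 9 * 0.152 = 3340.656 kJ/kg
LHV = 43675 - 3340.656 = 40334.34 kJ/kg


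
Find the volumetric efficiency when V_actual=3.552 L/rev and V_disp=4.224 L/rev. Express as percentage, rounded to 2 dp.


eta_v = (V_actual / V_disp) * 100
Ratio = 3.552 / 4.224 = 0.8409
eta_v = 0.8409 * 100 = 84.09%


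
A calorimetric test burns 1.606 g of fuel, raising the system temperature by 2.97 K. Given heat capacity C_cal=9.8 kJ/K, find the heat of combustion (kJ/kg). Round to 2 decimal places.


Hc = C_cal * delta_T / m_fuel
Q_released = 9.8 * 2.97 = 29.1060 kJ
m_fuel = 1.606 g = 1.606/1000 kg = 0.001606 kg
Hc = 29.1060 / 0.001606 = 18123.29 kJ/kg


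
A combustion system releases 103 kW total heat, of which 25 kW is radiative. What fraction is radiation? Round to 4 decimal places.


f_rad = Q_rad / Q_total
f_rad = 25 / 103 = 0.2427


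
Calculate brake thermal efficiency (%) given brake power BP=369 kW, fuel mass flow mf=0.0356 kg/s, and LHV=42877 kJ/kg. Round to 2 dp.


eta_BTE = (BP / (mf * LHV)) * 100
Denominator = 0.0356 * 42877 = 1526.4212 kW
eta_BTE = (369 / 1526.4212) * 100 = 24.17%


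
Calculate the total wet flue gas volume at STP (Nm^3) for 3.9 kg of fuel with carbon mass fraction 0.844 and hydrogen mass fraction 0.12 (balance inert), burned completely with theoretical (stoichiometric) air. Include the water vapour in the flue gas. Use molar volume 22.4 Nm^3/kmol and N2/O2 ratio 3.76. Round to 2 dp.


Per kg fuel: CO2 = (C/12 kmol)*22.4 = (0.844/12)*22.4 = 1.57547 Nm^3
Per kg fuel: H2O = (H/2 kmol)*22.4 = (0.12/2)*22.4 = 1.34400 Nm^3
O2 needed per kg fuel = C/12 + H/4 = 0.844/12 + 0.12/4 = 0.10033333 kmol
Per kg fuel: N2 = O2*3.76*22.4 = 0.10033333*3.76*22.4 = 8.45047 Nm^3
Total per kg = 1.57547 + 1.34400 + 8.45047 = 11.36994 Nm^3
Total = 11.36994 * 3.9 = 44.34 Nm^3


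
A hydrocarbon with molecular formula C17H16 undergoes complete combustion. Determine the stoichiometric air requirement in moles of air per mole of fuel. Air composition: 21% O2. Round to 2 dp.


Balanced combustion: C17H16 + 21 O2 -> 17 CO2 + 8 H2O
O2 needed = C + H/4 = 17 + 16/4 = 21.00 moles
Air moles = O2 / 0.21 = 21.00 / 0.21 = 100.00 moles air


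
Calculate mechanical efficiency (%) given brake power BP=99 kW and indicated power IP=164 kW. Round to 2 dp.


eta_mech = (BP / IP) * 100
Ratio = 99 / 164 = 0.6037
eta_mech = 0.6037 * 100 = 60.37%


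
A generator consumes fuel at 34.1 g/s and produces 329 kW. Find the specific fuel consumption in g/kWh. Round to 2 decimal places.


SFC = (mf / BP) * 3600
Rate = 34.1 / 329 = 0.103647 g/(s*kW)
SFC = 0.103647 * 3600 = 373.13 g/kWh


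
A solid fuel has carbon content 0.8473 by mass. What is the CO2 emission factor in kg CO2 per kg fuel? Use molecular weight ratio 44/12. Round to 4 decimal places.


EF = C_frac * (M_CO2 / M_C)
EF = 0.8473 * (44/12)
EF = 0.8473 * 3.666667 = 3.1068 kg_CO2/kg_fuel


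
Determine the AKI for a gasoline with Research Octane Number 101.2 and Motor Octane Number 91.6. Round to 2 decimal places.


AKI = (RON + MON) / 2
AKI = (101.2 + 91.6) / 2
AKI = 192.8 / 2 = 96.40


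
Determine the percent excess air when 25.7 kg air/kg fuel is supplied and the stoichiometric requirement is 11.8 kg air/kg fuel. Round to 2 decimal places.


Excess air = actual - stoichiometric = 25.7 - 11.8 = 13.90 kg/kg fuel
Excess air % = (excess / stoich) * 100 = (13.90 / 11.8) * 100 = 117.80%


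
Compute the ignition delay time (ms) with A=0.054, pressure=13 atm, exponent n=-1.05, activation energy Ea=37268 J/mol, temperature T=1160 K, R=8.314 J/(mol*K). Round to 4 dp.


tau = A * P^n * exp(Ea/(R*T))
P^n = 13^(-1.05) = 0.06766428
Ea/(R*T) = 37268/(8.314*1160) = 3.864275
exp(Ea/(R*T)) = 47.668722
tau = 0.054 * 0.06766428 * 47.668722 = 0.1742 ms


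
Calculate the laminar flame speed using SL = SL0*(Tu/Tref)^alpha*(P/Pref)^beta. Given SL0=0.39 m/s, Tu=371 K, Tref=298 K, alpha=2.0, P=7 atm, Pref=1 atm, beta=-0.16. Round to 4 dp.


SL = SL0 * (Tu/Tref)^alpha * (P/Pref)^beta
T ratio = 371/298 = 1.24496644
(T ratio)^alpha = 1.24496644^2.0 = 1.549941
(P/Pref)^beta = 7^(-0.16) = 0.732461
SL = 0.39 * 1.549941 * 0.732461 = 0.4428 m/s


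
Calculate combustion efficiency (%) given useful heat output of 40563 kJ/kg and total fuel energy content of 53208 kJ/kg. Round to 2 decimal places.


Efficiency = (Q_useful / Q_fuel) * 100
Efficiency = (40563 / 53208) * 100
Efficiency = 0.7623 * 100 = 76.23%


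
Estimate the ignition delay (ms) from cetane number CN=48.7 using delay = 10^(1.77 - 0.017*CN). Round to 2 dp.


delay = 10^(1.77 - 0.017*CN)
Exponent = 1.77 - 0.017*48.7 = 0.9421
delay = 10^0.9421 = 8.75 ms
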